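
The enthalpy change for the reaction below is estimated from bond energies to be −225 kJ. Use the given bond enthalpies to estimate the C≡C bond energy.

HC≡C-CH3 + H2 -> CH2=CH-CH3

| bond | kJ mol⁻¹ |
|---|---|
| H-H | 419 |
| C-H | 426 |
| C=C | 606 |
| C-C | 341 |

D(C≡C) ≈ 814 kJ/mol

Let D be the C≡C bond energy.
Σ(broken) = 1×D + 1×341 + 4×426 + 1×419 = 2464 + D
Σ(formed) = 1×341 + 6×426 + 1×606 = 3503
ΔH = Σ(broken) − Σ(formed) = (2464 + D) − (3503) = −1039 + D
Setting this equal to −225 kJ gives D = 814 kJ/mol.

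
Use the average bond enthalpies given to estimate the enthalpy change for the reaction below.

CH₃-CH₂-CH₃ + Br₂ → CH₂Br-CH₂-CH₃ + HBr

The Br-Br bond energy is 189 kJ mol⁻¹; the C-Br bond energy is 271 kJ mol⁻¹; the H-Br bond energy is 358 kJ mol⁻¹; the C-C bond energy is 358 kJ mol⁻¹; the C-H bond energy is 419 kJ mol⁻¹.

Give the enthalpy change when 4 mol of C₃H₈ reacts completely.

Bonds broken (reactants):
  Br-Br: 1 × 189 = 189
  C-C: 2 × 358 = 716
  C-H: 8 × 419 = 3352
  Σ(broken) = 4257 kJ
Bonds formed (products):
  C-Br: 1 × 271 = 271
  C-C: 2 × 358 = 716
  C-H: 7 × 419 = 2933
  H-Br: 1 × 358 = 358
  Σ(formed) = 4278 kJ
ΔH = Σ(broken) − Σ(formed) = 4257 − 4278 = −21 kJ
For 4× the reaction as written: 4 × (−21) = −84 kJ

ΔH = −84 kJ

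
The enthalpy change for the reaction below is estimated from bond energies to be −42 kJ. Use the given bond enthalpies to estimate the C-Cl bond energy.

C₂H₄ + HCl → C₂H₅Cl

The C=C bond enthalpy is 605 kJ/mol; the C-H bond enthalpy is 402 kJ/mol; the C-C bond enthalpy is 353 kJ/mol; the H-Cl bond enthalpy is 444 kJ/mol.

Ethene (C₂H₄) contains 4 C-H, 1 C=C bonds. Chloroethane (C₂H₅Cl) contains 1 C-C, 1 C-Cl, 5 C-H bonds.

D(C-Cl) ≈ 336 kJ/mol

Let D be the C-Cl bond energy.
Σ(broken) = 4×402 + 1×605 + 1×444 = 2657
Σ(formed) = 1×353 + 1×D + 5×402 = 2363 + D
ΔH = Σ(broken) − Σ(formed) = (2657) − (2363 + D) = +294 − D
Setting this equal to −42 kJ gives D = 336 kJ/mol.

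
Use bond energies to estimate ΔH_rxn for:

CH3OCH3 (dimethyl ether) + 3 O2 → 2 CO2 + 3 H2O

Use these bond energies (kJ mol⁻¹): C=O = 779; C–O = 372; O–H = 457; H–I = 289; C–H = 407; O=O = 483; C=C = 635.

Bonds broken (reactants):
  C–H: 6 × 407 = 2442
  C–O: 2 × 372 = 744
  O=O: 3 × 483 = 1449
  Σ(broken) = 4635 kJ
Bonds formed (products):
  C=O: 4 × 779 = 3116
  O–H: 6 × 457 = 2742
  Σ(formed) = 5858 kJ
ΔH = Σ(broken) − Σ(formed) = 4635 − 5858 = −1223 kJ

ΔH ≈ −1223 kJ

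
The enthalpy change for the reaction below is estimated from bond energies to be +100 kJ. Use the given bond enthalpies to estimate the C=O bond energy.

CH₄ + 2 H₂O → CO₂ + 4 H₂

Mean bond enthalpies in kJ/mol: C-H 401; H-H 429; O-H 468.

D(C=O) ≈ 830 kJ/mol

Let D be the C=O bond energy.
Σ(broken) = 4×401 + 4×468 = 3476
Σ(formed) = 2×D + 4×429 = 1716 + 2D
ΔH = Σ(broken) − Σ(formed) = (3476) − (1716 + 2D) = +1760 − 2D
Setting this equal to +100 kJ gives 2D = 1660, so D = 830 kJ/mol.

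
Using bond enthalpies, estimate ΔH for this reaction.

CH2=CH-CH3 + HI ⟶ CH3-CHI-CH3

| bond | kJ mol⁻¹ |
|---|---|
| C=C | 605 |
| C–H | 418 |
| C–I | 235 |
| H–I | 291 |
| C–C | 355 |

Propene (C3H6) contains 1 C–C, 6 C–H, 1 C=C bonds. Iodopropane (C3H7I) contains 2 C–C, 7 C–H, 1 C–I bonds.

ΔH ≈ −112 kJ

Bonds broken (reactants):
  C–C: 1 × 355 = 355
  C–H: 6 × 418 = 2508
  C=C: 1 × 605 = 605
  H–I: 1 × 291 = 291
  Σ(broken) = 3759 kJ
Bonds formed (products):
  C–C: 2 × 355 = 710
  C–H: 7 × 418 = 2926
  C–I: 1 × 235 = 235
  Σ(formed) = 3871 kJ
ΔH = Σ(broken) − Σ(formed) = 3759 − 3871 = −112 kJ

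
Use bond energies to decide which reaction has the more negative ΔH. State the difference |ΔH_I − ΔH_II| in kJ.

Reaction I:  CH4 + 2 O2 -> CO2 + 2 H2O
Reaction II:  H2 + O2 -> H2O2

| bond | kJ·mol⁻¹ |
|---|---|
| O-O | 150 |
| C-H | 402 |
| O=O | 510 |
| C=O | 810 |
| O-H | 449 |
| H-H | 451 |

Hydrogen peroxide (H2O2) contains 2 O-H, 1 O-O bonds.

Reaction I, by 701 kJ

Reaction I:
  Bonds broken (reactants):
    C-H: 4 × 402 = 1608
    O=O: 2 × 510 = 1020
    Σ(broken) = 2628 kJ
  Bonds formed (products):
    C=O: 2 × 810 = 1620
    O-H: 4 × 449 = 1796
    Σ(formed) = 3416 kJ
  ΔH_I = 2628 − 3416 = −788 kJ
Reaction II:
  Bonds broken (reactants):
    H-H: 1 × 451 = 451
    O=O: 1 × 510 = 510
    Σ(broken) = 961 kJ
  Bonds formed (products):
    O-H: 2 × 449 = 898
    O-O: 1 × 150 = 150
    Σ(formed) = 1048 kJ
  ΔH_II = 961 − 1048 = −87 kJ
ΔH_I − ΔH_II = −701 kJ, so reaction I has the more negative ΔH; |ΔH_I − ΔH_II| = 701 kJ.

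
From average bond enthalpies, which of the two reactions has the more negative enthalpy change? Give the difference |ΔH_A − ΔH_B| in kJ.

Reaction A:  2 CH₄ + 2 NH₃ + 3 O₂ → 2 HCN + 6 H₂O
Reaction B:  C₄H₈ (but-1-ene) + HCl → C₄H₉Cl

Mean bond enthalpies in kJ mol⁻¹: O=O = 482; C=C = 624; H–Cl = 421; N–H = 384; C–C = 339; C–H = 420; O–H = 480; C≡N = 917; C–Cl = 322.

Reaction A, by 1288 kJ

Reaction A:
  Bonds broken (reactants):
    C–H: 8 × 420 = 3360
    N–H: 6 × 384 = 2304
    O=O: 3 × 482 = 1446
    Σ(broken) = 7110 kJ
  Bonds formed (products):
    C≡N: 2 × 917 = 1834
    C–H: 2 × 420 = 840
    O–H: 12 × 480 = 5760
    Σ(formed) = 8434 kJ
  ΔH_A = 7110 − 8434 = −1324 kJ
Reaction B:
  Bonds broken (reactants):
    C–C: 2 × 339 = 678
    C–H: 8 × 420 = 3360
    C=C: 1 × 624 = 624
    H–Cl: 1 × 421 = 421
    Σ(broken) = 5083 kJ
  Bonds formed (products):
    C–C: 3 × 339 = 1017
    C–Cl: 1 × 322 = 322
    C–H: 9 × 420 = 3780
    Σ(formed) = 5119 kJ
  ΔH_B = 5083 − 5119 = −36 kJ
ΔH_A − ΔH_B = −1288 kJ, so reaction A has the more negative ΔH; |ΔH_A − ΔH_B| = 1288 kJ.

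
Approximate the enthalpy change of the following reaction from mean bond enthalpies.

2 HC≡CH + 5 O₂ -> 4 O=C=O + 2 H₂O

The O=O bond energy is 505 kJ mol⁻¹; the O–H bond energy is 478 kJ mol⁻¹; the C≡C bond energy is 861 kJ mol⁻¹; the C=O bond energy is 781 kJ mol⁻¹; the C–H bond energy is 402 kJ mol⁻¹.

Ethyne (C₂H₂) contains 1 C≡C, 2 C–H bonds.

ΔH ≈ −2305 kJ

Bonds broken (reactants):
  C≡C: 2 × 861 = 1722
  C–H: 4 × 402 = 1608
  O=O: 5 × 505 = 2525
  Σ(broken) = 5855 kJ
Bonds formed (products):
  C=O: 8 × 781 = 6248
  O–H: 4 × 478 = 1912
  Σ(formed) = 8160 kJ
ΔH = Σ(broken) − Σ(formed) = 5855 − 8160 = −2305 kJ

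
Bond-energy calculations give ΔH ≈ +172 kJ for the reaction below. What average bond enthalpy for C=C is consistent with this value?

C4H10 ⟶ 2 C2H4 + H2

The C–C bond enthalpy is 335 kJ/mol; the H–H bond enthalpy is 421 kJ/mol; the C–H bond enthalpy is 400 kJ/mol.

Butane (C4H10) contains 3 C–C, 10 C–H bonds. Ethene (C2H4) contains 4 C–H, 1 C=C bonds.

D(C=C) ≈ 606 kJ/mol

Let D be the C=C bond energy.
Σ(broken) = 3×335 + 10×400 = 5005
Σ(formed) = 8×400 + 2×D + 1×421 = 3621 + 2D
ΔH = Σ(broken) − Σ(formed) = (5005) − (3621 + 2D) = +1384 − 2D
Setting this equal to +172 kJ gives 2D = 1212, so D = 606 kJ/mol.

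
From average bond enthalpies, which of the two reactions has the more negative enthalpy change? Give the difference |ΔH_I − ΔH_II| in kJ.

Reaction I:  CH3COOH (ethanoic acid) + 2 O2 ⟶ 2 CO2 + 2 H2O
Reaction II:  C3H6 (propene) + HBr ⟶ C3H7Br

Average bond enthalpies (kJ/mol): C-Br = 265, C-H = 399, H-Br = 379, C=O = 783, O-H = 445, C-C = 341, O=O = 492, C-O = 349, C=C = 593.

Reaction I, by 780 kJ

Reaction I:
  Bonds broken (reactants):
    C-C: 1 × 341 = 341
    C-H: 3 × 399 = 1197
    C-O: 1 × 349 = 349
    C=O: 1 × 783 = 783
    O-H: 1 × 445 = 445
    O=O: 2 × 492 = 984
    Σ(broken) = 4099 kJ
  Bonds formed (products):
    C=O: 4 × 783 = 3132
    O-H: 4 × 445 = 1780
    Σ(formed) = 4912 kJ
  ΔH_I = 4099 − 4912 = −813 kJ
Reaction II:
  Bonds broken (reactants):
    C-C: 1 × 341 = 341
    C-H: 6 × 399 = 2394
    C=C: 1 × 593 = 593
    H-Br: 1 × 379 = 379
    Σ(broken) = 3707 kJ
  Bonds formed (products):
    C-Br: 1 × 265 = 265
    C-C: 2 × 341 = 682
    C-H: 7 × 399 = 2793
    Σ(formed) = 3740 kJ
  ΔH_II = 3707 − 3740 = −33 kJ
ΔH_I − ΔH_II = −780 kJ, so reaction I has the more negative ΔH; |ΔH_I − ΔH_II| = 780 kJ.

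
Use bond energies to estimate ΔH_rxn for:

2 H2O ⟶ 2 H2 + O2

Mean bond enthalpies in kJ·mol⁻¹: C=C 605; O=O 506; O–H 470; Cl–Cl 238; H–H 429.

ΔH ≈ +516 kJ

Bonds broken (reactants):
  O–H: 4 × 470 = 1880
  Σ(broken) = 1880 kJ
Bonds formed (products):
  H–H: 2 × 429 = 858
  O=O: 1 × 506 = 506
  Σ(formed) = 1364 kJ
ΔH = Σ(broken) − Σ(formed) = 1880 − 1364 = +516 kJ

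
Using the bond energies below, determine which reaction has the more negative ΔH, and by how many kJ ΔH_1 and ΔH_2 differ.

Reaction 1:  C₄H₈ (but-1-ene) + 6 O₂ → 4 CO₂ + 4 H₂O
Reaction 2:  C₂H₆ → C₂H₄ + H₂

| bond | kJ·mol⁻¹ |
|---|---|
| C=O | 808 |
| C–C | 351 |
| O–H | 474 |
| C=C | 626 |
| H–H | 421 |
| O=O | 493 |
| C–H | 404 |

Reaction 1:
  Bonds broken (reactants):
    C–C: 2 × 351 = 702
    C–H: 8 × 404 = 3232
    C=C: 1 × 626 = 626
    O=O: 6 × 493 = 2958
    Σ(broken) = 7518 kJ
  Bonds formed (products):
    C=O: 8 × 808 = 6464
    O–H: 8 × 474 = 3792
    Σ(formed) = 10256 kJ
  ΔH_1 = 7518 − 10256 = −2738 kJ
Reaction 2:
  Bonds broken (reactants):
    C–C: 1 × 351 = 351
    C–H: 6 × 404 = 2424
    Σ(broken) = 2775 kJ
  Bonds formed (products):
    C–H: 4 × 404 = 1616
    C=C: 1 × 626 = 626
    H–H: 1 × 421 = 421
    Σ(formed) = 2663 kJ
  ΔH_2 = 2775 − 2663 = +112 kJ
ΔH_1 − ΔH_2 = −2850 kJ, so reaction 1 has the more negative ΔH; |ΔH_1 − ΔH_2| = 2850 kJ.

Reaction 1, by 2850 kJ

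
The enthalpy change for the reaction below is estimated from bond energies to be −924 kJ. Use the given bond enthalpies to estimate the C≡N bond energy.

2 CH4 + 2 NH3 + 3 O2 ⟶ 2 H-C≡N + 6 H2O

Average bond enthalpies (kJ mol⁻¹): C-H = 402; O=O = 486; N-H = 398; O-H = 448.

D(C≡N) ≈ 903 kJ/mol

Let D be the C≡N bond energy.
Σ(broken) = 8×402 + 6×398 + 3×486 = 7062
Σ(formed) = 2×D + 2×402 + 12×448 = 6180 + 2D
ΔH = Σ(broken) − Σ(formed) = (7062) − (6180 + 2D) = +882 − 2D
Setting this equal to −924 kJ gives 2D = 1806, so D = 903 kJ/mol.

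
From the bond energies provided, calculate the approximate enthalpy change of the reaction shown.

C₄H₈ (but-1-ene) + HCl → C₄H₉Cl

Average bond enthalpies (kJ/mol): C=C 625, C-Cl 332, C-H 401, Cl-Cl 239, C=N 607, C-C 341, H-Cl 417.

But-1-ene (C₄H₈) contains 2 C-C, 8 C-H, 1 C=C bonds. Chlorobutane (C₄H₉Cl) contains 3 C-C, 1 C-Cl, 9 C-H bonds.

ΔH ≈ −32 kJ

Bonds broken (reactants):
  C-C: 2 × 341 = 682
  C-H: 8 × 401 = 3208
  C=C: 1 × 625 = 625
  H-Cl: 1 × 417 = 417
  Σ(broken) = 4932 kJ
Bonds formed (products):
  C-C: 3 × 341 = 1023
  C-Cl: 1 × 332 = 332
  C-H: 9 × 401 = 3609
  Σ(formed) = 4964 kJ
ΔH = Σ(broken) − Σ(formed) = 4932 − 4964 = −32 kJ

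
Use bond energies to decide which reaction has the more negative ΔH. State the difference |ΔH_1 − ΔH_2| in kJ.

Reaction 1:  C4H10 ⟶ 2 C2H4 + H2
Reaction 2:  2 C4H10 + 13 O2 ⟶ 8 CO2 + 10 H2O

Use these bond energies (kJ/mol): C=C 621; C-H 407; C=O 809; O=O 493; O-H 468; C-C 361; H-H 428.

Reaction 2, by 5816 kJ

Reaction 1:
  Bonds broken (reactants):
    C-C: 3 × 361 = 1083
    C-H: 10 × 407 = 4070
    Σ(broken) = 5153 kJ
  Bonds formed (products):
    C-H: 8 × 407 = 3256
    C=C: 2 × 621 = 1242
    H-H: 1 × 428 = 428
    Σ(formed) = 4926 kJ
  ΔH_1 = 5153 − 4926 = +227 kJ
Reaction 2:
  Bonds broken (reactants):
    C-C: 6 × 361 = 2166
    C-H: 20 × 407 = 8140
    O=O: 13 × 493 = 6409
    Σ(broken) = 16715 kJ
  Bonds formed (products):
    C=O: 16 × 809 = 12944
    O-H: 20 × 468 = 9360
    Σ(formed) = 22304 kJ
  ΔH_2 = 16715 − 22304 = −5589 kJ
ΔH_1 − ΔH_2 = +5816 kJ, so reaction 2 has the more negative ΔH; |ΔH_1 − ΔH_2| = 5816 kJ.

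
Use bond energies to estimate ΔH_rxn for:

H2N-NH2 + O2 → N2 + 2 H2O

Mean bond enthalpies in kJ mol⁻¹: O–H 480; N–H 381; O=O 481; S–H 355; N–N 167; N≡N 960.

Bonds broken (reactants):
  N–H: 4 × 381 = 1524
  N–N: 1 × 167 = 167
  O=O: 1 × 481 = 481
  Σ(broken) = 2172 kJ
Bonds formed (products):
  N≡N: 1 × 960 = 960
  O–H: 4 × 480 = 1920
  Σ(formed) = 2880 kJ
ΔH = Σ(broken) − Σ(formed) = 2172 − 2880 = −708 kJ

ΔH ≈ −708 kJ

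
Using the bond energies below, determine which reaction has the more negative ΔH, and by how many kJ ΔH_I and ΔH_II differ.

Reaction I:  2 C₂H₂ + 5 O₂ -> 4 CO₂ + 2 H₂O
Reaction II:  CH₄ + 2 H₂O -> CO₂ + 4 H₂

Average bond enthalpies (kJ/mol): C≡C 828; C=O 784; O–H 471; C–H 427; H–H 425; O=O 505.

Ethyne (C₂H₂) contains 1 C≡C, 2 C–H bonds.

Reaction I, by 2591 kJ

Reaction I:
  Bonds broken (reactants):
    C≡C: 2 × 828 = 1656
    C–H: 4 × 427 = 1708
    O=O: 5 × 505 = 2525
    Σ(broken) = 5889 kJ
  Bonds formed (products):
    C=O: 8 × 784 = 6272
    O–H: 4 × 471 = 1884
    Σ(formed) = 8156 kJ
  ΔH_I = 5889 − 8156 = −2267 kJ
Reaction II:
  Bonds broken (reactants):
    C–H: 4 × 427 = 1708
    O–H: 4 × 471 = 1884
    Σ(broken) = 3592 kJ
  Bonds formed (products):
    C=O: 2 × 784 = 1568
    H–H: 4 × 425 = 1700
    Σ(formed) = 3268 kJ
  ΔH_II = 3592 − 3268 = +324 kJ
ΔH_I − ΔH_II = −2591 kJ, so reaction I has the more negative ΔH; |ΔH_I − ΔH_II| = 2591 kJ.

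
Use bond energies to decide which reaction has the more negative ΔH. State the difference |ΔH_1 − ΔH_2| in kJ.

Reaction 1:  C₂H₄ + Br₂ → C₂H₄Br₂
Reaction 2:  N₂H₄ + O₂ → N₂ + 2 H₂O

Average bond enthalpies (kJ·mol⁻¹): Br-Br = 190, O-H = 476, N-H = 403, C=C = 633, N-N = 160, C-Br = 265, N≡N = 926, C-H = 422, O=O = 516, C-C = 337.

Reaction 2, by 498 kJ

Reaction 1:
  Bonds broken (reactants):
    Br-Br: 1 × 190 = 190
    C-H: 4 × 422 = 1688
    C=C: 1 × 633 = 633
    Σ(broken) = 2511 kJ
  Bonds formed (products):
    C-Br: 2 × 265 = 530
    C-C: 1 × 337 = 337
    C-H: 4 × 422 = 1688
    Σ(formed) = 2555 kJ
  ΔH_1 = 2511 − 2555 = −44 kJ
Reaction 2:
  Bonds broken (reactants):
    N-H: 4 × 403 = 1612
    N-N: 1 × 160 = 160
    O=O: 1 × 516 = 516
    Σ(broken) = 2288 kJ
  Bonds formed (products):
    N≡N: 1 × 926 = 926
    O-H: 4 × 476 = 1904
    Σ(formed) = 2830 kJ
  ΔH_2 = 2288 − 2830 = −542 kJ
ΔH_1 − ΔH_2 = +498 kJ, so reaction 2 has the more negative ΔH; |ΔH_1 − ΔH_2| = 498 kJ.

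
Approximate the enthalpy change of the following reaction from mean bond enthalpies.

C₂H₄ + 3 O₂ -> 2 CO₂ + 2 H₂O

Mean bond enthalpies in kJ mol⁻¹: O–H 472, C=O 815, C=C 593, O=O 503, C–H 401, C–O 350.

ΔH ≈ −1442 kJ

Bonds broken (reactants):
  C–H: 4 × 401 = 1604
  C=C: 1 × 593 = 593
  O=O: 3 × 503 = 1509
  Σ(broken) = 3706 kJ
Bonds formed (products):
  C=O: 4 × 815 = 3260
  O–H: 4 × 472 = 1888
  Σ(formed) = 5148 kJ
ΔH = Σ(broken) − Σ(formed) = 3706 − 5148 = −1442 kJ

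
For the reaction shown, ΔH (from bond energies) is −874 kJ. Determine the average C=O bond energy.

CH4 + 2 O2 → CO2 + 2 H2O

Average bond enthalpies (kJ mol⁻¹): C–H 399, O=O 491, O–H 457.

Let D be the C=O bond energy.
Σ(broken) = 4×399 + 2×491 = 2578
Σ(formed) = 2×D + 4×457 = 1828 + 2D
ΔH = Σ(broken) − Σ(formed) = (2578) − (1828 + 2D) = +750 − 2D
Setting this equal to −874 kJ gives 2D = 1624, so D = 812 kJ/mol.

D(C=O) ≈ 812 kJ/mol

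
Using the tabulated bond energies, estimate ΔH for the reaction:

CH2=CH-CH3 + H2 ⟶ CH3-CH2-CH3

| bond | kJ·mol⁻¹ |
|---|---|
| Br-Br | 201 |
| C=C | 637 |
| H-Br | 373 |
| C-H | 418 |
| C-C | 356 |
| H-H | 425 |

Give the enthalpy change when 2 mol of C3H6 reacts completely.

Bonds broken (reactants):
  C-C: 1 × 356 = 356
  C-H: 6 × 418 = 2508
  C=C: 1 × 637 = 637
  H-H: 1 × 425 = 425
  Σ(broken) = 3926 kJ
Bonds formed (products):
  C-C: 2 × 356 = 712
  C-H: 8 × 418 = 3344
  Σ(formed) = 4056 kJ
ΔH = Σ(broken) − Σ(formed) = 3926 − 4056 = −130 kJ
For 2× the reaction as written: 2 × (−130) = −260 kJ

ΔH = −260 kJ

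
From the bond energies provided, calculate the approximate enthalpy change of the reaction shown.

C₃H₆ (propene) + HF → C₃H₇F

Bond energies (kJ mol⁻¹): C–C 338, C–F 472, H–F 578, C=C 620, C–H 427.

ΔH ≈ −39 kJ

Bonds broken (reactants):
  C–C: 1 × 338 = 338
  C–H: 6 × 427 = 2562
  C=C: 1 × 620 = 620
  H–F: 1 × 578 = 578
  Σ(broken) = 4098 kJ
Bonds formed (products):
  C–C: 2 × 338 = 676
  C–F: 1 × 472 = 472
  C–H: 7 × 427 = 2989
  Σ(formed) = 4137 kJ
ΔH = Σ(broken) − Σ(formed) = 4098 − 4137 = −39 kJ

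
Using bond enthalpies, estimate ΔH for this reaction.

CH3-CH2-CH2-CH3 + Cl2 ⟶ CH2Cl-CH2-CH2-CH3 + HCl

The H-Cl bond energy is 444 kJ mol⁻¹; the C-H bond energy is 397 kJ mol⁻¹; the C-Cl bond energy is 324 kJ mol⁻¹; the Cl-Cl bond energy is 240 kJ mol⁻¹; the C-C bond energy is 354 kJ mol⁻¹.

ΔH ≈ −131 kJ

Bonds broken (reactants):
  C-C: 3 × 354 = 1062
  C-H: 10 × 397 = 3970
  Cl-Cl: 1 × 240 = 240
  Σ(broken) = 5272 kJ
Bonds formed (products):
  C-C: 3 × 354 = 1062
  C-Cl: 1 × 324 = 324
  C-H: 9 × 397 = 3573
  H-Cl: 1 × 444 = 444
  Σ(formed) = 5403 kJ
ΔH = Σ(broken) − Σ(formed) = 5272 − 5403 = −131 kJ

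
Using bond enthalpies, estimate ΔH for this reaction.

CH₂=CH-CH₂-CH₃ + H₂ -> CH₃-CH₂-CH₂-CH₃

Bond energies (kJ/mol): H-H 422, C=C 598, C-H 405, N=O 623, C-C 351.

Bonds broken (reactants):
  C-C: 2 × 351 = 702
  C-H: 8 × 405 = 3240
  C=C: 1 × 598 = 598
  H-H: 1 × 422 = 422
  Σ(broken) = 4962 kJ
Bonds formed (products):
  C-C: 3 × 351 = 1053
  C-H: 10 × 405 = 4050
  Σ(formed) = 5103 kJ
ΔH = Σ(broken) − Σ(formed) = 4962 − 5103 = −141 kJ

ΔH ≈ −141 kJ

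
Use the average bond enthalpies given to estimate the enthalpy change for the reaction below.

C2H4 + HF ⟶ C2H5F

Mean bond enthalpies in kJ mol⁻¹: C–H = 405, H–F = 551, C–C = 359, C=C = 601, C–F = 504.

ΔH ≈ −116 kJ

Bonds broken (reactants):
  C–H: 4 × 405 = 1620
  C=C: 1 × 601 = 601
  H–F: 1 × 551 = 551
  Σ(broken) = 2772 kJ
Bonds formed (products):
  C–C: 1 × 359 = 359
  C–F: 1 × 504 = 504
  C–H: 5 × 405 = 2025
  Σ(formed) = 2888 kJ
ΔH = Σ(broken) − Σ(formed) = 2772 − 2888 = −116 kJ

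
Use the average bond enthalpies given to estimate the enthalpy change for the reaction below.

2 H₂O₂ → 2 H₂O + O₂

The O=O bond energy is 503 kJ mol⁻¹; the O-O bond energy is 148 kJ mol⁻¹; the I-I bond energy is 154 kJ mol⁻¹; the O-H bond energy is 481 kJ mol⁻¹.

ΔH ≈ −207 kJ

Bonds broken (reactants):
  O-H: 4 × 481 = 1924
  O-O: 2 × 148 = 296
  Σ(broken) = 2220 kJ
Bonds formed (products):
  O-H: 4 × 481 = 1924
  O=O: 1 × 503 = 503
  Σ(formed) = 2427 kJ
ΔH = Σ(broken) − Σ(formed) = 2220 − 2427 = −207 kJ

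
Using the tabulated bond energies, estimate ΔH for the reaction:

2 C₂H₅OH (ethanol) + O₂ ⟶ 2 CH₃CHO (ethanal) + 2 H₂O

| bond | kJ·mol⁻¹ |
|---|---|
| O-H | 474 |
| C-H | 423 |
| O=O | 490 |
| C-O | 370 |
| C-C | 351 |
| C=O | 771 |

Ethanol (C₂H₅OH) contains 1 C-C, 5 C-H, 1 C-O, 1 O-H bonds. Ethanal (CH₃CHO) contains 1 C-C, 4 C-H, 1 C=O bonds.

Bonds broken (reactants):
  C-C: 2 × 351 = 702
  C-H: 10 × 423 = 4230
  C-O: 2 × 370 = 740
  O-H: 2 × 474 = 948
  O=O: 1 × 490 = 490
  Σ(broken) = 7110 kJ
Bonds formed (products):
  C-C: 2 × 351 = 702
  C-H: 8 × 423 = 3384
  C=O: 2 × 771 = 1542
  O-H: 4 × 474 = 1896
  Σ(formed) = 7524 kJ
ΔH = Σ(broken) − Σ(formed) = 7110 − 7524 = −414 kJ

ΔH ≈ −414 kJ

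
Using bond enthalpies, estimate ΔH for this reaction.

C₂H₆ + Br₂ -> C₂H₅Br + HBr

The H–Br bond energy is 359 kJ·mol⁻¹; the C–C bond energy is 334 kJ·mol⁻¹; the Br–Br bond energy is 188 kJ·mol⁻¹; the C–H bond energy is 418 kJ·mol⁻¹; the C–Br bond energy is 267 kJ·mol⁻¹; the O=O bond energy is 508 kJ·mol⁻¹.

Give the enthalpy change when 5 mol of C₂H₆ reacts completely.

Bonds broken (reactants):
  Br–Br: 1 × 188 = 188
  C–C: 1 × 334 = 334
  C–H: 6 × 418 = 2508
  Σ(broken) = 3030 kJ
Bonds formed (products):
  C–Br: 1 × 267 = 267
  C–C: 1 × 334 = 334
  C–H: 5 × 418 = 2090
  H–Br: 1 × 359 = 359
  Σ(formed) = 3050 kJ
ΔH = Σ(broken) − Σ(formed) = 3030 − 3050 = −20 kJ
For 5× the reaction as written: 5 × (−20) = −100 kJ

ΔH = −100 kJ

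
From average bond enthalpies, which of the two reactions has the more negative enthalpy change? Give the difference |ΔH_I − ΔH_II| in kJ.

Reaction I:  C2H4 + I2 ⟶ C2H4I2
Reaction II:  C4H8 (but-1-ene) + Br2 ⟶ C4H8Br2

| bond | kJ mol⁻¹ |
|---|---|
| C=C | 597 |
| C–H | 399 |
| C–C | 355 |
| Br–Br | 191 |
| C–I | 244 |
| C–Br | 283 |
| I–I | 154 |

Reaction I:
  Bonds broken (reactants):
    C–H: 4 × 399 = 1596
    C=C: 1 × 597 = 597
    I–I: 1 × 154 = 154
    Σ(broken) = 2347 kJ
  Bonds formed (products):
    C–C: 1 × 355 = 355
    C–H: 4 × 399 = 1596
    C–I: 2 × 244 = 488
    Σ(formed) = 2439 kJ
  ΔH_I = 2347 − 2439 = −92 kJ
Reaction II:
  Bonds broken (reactants):
    Br–Br: 1 × 191 = 191
    C–C: 2 × 355 = 710
    C–H: 8 × 399 = 3192
    C=C: 1 × 597 = 597
    Σ(broken) = 4690 kJ
  Bonds formed (products):
    C–Br: 2 × 283 = 566
    C–C: 3 × 355 = 1065
    C–H: 8 × 399 = 3192
    Σ(formed) = 4823 kJ
  ΔH_II = 4690 − 4823 = −133 kJ
ΔH_I − ΔH_II = +41 kJ, so reaction II has the more negative ΔH; |ΔH_I − ΔH_II| = 41 kJ.

Reaction II, by 41 kJ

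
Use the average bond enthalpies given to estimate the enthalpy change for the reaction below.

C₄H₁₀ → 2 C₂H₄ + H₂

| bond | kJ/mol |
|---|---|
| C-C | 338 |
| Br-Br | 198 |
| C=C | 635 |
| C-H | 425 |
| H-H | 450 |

Bonds broken (reactants):
  C-C: 3 × 338 = 1014
  C-H: 10 × 425 = 4250
  Σ(broken) = 5264 kJ
Bonds formed (products):
  C-H: 8 × 425 = 3400
  C=C: 2 × 635 = 1270
  H-H: 1 × 450 = 450
  Σ(formed) = 5120 kJ
ΔH = Σ(broken) − Σ(formed) = 5264 − 5120 = +144 kJ

ΔH ≈ +144 kJ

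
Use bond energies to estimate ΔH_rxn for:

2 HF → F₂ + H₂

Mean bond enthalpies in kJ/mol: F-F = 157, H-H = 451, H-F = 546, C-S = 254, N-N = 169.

ΔH ≈ +484 kJ

Bonds broken (reactants):
  H-F: 2 × 546 = 1092
  Σ(broken) = 1092 kJ
Bonds formed (products):
  F-F: 1 × 157 = 157
  H-H: 1 × 451 = 451
  Σ(formed) = 608 kJ
ΔH = Σ(broken) − Σ(formed) = 1092 − 608 = +484 kJ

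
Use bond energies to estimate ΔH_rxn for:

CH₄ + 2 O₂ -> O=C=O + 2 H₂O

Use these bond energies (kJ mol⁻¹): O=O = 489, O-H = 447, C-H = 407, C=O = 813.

ΔH ≈ −808 kJ

Bonds broken (reactants):
  C-H: 4 × 407 = 1628
  O=O: 2 × 489 = 978
  Σ(broken) = 2606 kJ
Bonds formed (products):
  C=O: 2 × 813 = 1626
  O-H: 4 × 447 = 1788
  Σ(formed) = 3414 kJ
ΔH = Σ(broken) − Σ(formed) = 2606 − 3414 = −808 kJ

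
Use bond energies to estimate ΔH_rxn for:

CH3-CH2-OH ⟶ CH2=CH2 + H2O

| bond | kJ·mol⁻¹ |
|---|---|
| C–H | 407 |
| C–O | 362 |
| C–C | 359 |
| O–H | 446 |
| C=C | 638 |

Bonds broken (reactants):
  C–C: 1 × 359 = 359
  C–H: 5 × 407 = 2035
  C–O: 1 × 362 = 362
  O–H: 1 × 446 = 446
  Σ(broken) = 3202 kJ
Bonds formed (products):
  C–H: 4 × 407 = 1628
  C=C: 1 × 638 = 638
  O–H: 2 × 446 = 892
  Σ(formed) = 3158 kJ
ΔH = Σ(broken) − Σ(formed) = 3202 − 3158 = +44 kJ

ΔH ≈ +44 kJ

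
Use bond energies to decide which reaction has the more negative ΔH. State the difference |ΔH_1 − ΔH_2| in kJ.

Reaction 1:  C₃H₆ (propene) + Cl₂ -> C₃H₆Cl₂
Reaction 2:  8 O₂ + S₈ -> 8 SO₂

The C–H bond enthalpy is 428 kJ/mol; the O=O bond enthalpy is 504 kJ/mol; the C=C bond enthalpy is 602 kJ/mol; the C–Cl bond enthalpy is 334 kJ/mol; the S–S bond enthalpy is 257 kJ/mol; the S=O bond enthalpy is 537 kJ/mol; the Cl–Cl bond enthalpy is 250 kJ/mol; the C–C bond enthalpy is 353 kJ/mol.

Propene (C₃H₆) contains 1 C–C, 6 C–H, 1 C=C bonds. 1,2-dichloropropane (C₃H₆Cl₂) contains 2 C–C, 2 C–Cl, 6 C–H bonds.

Reaction 1:
  Bonds broken (reactants):
    C–C: 1 × 353 = 353
    C–H: 6 × 428 = 2568
    C=C: 1 × 602 = 602
    Cl–Cl: 1 × 250 = 250
    Σ(broken) = 3773 kJ
  Bonds formed (products):
    C–C: 2 × 353 = 706
    C–Cl: 2 × 334 = 668
    C–H: 6 × 428 = 2568
    Σ(formed) = 3942 kJ
  ΔH_1 = 3773 − 3942 = −169 kJ
Reaction 2:
  Bonds broken (reactants):
    O=O: 8 × 504 = 4032
    S–S: 8 × 257 = 2056
    Σ(broken) = 6088 kJ
  Bonds formed (products):
    S=O: 16 × 537 = 8592
    Σ(formed) = 8592 kJ
  ΔH_2 = 6088 − 8592 = −2504 kJ
ΔH_1 − ΔH_2 = +2335 kJ, so reaction 2 has the more negative ΔH; |ΔH_1 − ΔH_2| = 2335 kJ.

Reaction 2, by 2335 kJ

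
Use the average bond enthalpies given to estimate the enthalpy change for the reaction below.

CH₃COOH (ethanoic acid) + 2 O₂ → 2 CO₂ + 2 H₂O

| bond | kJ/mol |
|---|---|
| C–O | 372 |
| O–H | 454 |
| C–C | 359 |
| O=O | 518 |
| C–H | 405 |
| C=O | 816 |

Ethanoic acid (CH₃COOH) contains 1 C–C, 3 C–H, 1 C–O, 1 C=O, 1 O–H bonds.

ΔH ≈ −828 kJ

Bonds broken (reactants):
  C–C: 1 × 359 = 359
  C–H: 3 × 405 = 1215
  C–O: 1 × 372 = 372
  C=O: 1 × 816 = 816
  O–H: 1 × 454 = 454
  O=O: 2 × 518 = 1036
  Σ(broken) = 4252 kJ
Bonds formed (products):
  C=O: 4 × 816 = 3264
  O–H: 4 × 454 = 1816
  Σ(formed) = 5080 kJ
ΔH = Σ(broken) − Σ(formed) = 4252 − 5080 = −828 kJ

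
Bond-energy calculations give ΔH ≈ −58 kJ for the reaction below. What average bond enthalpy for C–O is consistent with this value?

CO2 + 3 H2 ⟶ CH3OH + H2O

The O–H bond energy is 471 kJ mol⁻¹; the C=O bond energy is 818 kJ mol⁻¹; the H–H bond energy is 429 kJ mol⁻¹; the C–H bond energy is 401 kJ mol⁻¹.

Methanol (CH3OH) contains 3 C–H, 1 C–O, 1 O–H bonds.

Let D be the C–O bond energy.
Σ(broken) = 2×818 + 3×429 = 2923
Σ(formed) = 3×401 + 1×D + 3×471 = 2616 + D
ΔH = Σ(broken) − Σ(formed) = (2923) − (2616 + D) = +307 − D
Setting this equal to −58 kJ gives D = 365 kJ/mol.

D(C–O) ≈ 365 kJ/mol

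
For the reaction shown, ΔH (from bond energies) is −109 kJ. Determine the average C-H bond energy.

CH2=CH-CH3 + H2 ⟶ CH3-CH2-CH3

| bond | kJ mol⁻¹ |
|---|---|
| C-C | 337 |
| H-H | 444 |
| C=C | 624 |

D(C-H) ≈ 420 kJ/mol

Let D be the C-H bond energy.
Σ(broken) = 1×337 + 6×D + 1×624 + 1×444 = 1405 + 6D
Σ(formed) = 2×337 + 8×D = 674 + 8D
ΔH = Σ(broken) − Σ(formed) = (1405 + 6D) − (674 + 8D) = +731 − 2D
Setting this equal to −109 kJ gives 2D = 840, so D = 420 kJ/mol.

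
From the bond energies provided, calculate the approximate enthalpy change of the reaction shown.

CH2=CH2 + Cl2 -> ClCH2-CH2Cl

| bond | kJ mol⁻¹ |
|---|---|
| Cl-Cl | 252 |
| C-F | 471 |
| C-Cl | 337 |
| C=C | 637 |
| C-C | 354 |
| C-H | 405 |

ΔH ≈ −139 kJ

Bonds broken (reactants):
  C-H: 4 × 405 = 1620
  C=C: 1 × 637 = 637
  Cl-Cl: 1 × 252 = 252
  Σ(broken) = 2509 kJ
Bonds formed (products):
  C-C: 1 × 354 = 354
  C-Cl: 2 × 337 = 674
  C-H: 4 × 405 = 1620
  Σ(formed) = 2648 kJ
ΔH = Σ(broken) − Σ(formed) = 2509 − 2648 = −139 kJ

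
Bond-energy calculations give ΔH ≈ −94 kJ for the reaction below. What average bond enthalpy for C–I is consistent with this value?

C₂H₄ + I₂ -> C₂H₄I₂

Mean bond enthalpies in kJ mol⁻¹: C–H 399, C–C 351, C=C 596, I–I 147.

D(C–I) ≈ 243 kJ/mol

Let D be the C–I bond energy.
Σ(broken) = 4×399 + 1×596 + 1×147 = 2339
Σ(formed) = 1×351 + 4×399 + 2×D = 1947 + 2D
ΔH = Σ(broken) − Σ(formed) = (2339) − (1947 + 2D) = +392 − 2D
Setting this equal to −94 kJ gives 2D = 486, so D = 243 kJ/mol.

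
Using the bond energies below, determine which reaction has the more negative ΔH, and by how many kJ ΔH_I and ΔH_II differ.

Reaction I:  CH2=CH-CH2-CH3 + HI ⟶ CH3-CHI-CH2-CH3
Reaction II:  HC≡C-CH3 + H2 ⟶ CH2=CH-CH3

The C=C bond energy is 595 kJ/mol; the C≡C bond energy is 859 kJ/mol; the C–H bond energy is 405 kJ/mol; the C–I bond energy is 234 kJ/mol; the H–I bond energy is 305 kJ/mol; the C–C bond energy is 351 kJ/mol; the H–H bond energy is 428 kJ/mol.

Reaction I:
  Bonds broken (reactants):
    C–C: 2 × 351 = 702
    C–H: 8 × 405 = 3240
    C=C: 1 × 595 = 595
    H–I: 1 × 305 = 305
    Σ(broken) = 4842 kJ
  Bonds formed (products):
    C–C: 3 × 351 = 1053
    C–H: 9 × 405 = 3645
    C–I: 1 × 234 = 234
    Σ(formed) = 4932 kJ
  ΔH_I = 4842 − 4932 = −90 kJ
Reaction II:
  Bonds broken (reactants):
    C≡C: 1 × 859 = 859
    C–C: 1 × 351 = 351
    C–H: 4 × 405 = 1620
    H–H: 1 × 428 = 428
    Σ(broken) = 3258 kJ
  Bonds formed (products):
    C–C: 1 × 351 = 351
    C–H: 6 × 405 = 2430
    C=C: 1 × 595 = 595
    Σ(formed) = 3376 kJ
  ΔH_II = 3258 − 3376 = −118 kJ
ΔH_I − ΔH_II = +28 kJ, so reaction II has the more negative ΔH; |ΔH_I − ΔH_II| = 28 kJ.

Reaction II, by 28 kJ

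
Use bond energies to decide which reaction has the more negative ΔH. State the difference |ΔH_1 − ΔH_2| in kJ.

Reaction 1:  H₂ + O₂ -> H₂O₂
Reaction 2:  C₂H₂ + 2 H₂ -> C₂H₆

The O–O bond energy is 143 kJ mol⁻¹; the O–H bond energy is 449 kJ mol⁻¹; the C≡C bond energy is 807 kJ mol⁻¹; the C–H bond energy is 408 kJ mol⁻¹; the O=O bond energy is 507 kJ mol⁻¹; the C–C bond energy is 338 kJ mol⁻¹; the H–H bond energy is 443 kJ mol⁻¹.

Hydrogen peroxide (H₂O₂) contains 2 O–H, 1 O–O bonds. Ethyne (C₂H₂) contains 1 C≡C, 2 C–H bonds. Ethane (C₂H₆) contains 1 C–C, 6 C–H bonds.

Reaction 1:
  Bonds broken (reactants):
    H–H: 1 × 443 = 443
    O=O: 1 × 507 = 507
    Σ(broken) = 950 kJ
  Bonds formed (products):
    O–H: 2 × 449 = 898
    O–O: 1 × 143 = 143
    Σ(formed) = 1041 kJ
  ΔH_1 = 950 − 1041 = −91 kJ
Reaction 2:
  Bonds broken (reactants):
    C≡C: 1 × 807 = 807
    C–H: 2 × 408 = 816
    H–H: 2 × 443 = 886
    Σ(broken) = 2509 kJ
  Bonds formed (products):
    C–C: 1 × 338 = 338
    C–H: 6 × 408 = 2448
    Σ(formed) = 2786 kJ
  ΔH_2 = 2509 − 2786 = −277 kJ
ΔH_1 − ΔH_2 = +186 kJ, so reaction 2 has the more negative ΔH; |ΔH_1 − ΔH_2| = 186 kJ.

Reaction 2, by 186 kJ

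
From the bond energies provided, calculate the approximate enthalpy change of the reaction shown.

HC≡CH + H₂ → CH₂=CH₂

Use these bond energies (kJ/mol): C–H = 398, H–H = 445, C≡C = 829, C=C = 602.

Bonds broken (reactants):
  C≡C: 1 × 829 = 829
  C–H: 2 × 398 = 796
  H–H: 1 × 445 = 445
  Σ(broken) = 2070 kJ
Bonds formed (products):
  C–H: 4 × 398 = 1592
  C=C: 1 × 602 = 602
  Σ(formed) = 2194 kJ
ΔH = Σ(broken) − Σ(formed) = 2070 − 2194 = −124 kJ

ΔH ≈ −124 kJ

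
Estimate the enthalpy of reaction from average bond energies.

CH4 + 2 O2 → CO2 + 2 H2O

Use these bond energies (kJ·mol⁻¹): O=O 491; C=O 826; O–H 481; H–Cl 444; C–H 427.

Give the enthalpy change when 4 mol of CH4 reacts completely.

ΔH = −3544 kJ

Bonds broken (reactants):
  C–H: 4 × 427 = 1708
  O=O: 2 × 491 = 982
  Σ(broken) = 2690 kJ
Bonds formed (products):
  C=O: 2 × 826 = 1652
  O–H: 4 × 481 = 1924
  Σ(formed) = 3576 kJ
ΔH = Σ(broken) − Σ(formed) = 2690 − 3576 = −886 kJ
For 4× the reaction as written: 4 × (−886) = −3544 kJ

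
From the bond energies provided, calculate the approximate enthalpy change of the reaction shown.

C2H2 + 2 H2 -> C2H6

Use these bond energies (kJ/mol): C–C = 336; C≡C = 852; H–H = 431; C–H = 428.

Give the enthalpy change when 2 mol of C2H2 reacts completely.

ΔH = −668 kJ

Bonds broken (reactants):
  C≡C: 1 × 852 = 852
  C–H: 2 × 428 = 856
  H–H: 2 × 431 = 862
  Σ(broken) = 2570 kJ
Bonds formed (products):
  C–C: 1 × 336 = 336
  C–H: 6 × 428 = 2568
  Σ(formed) = 2904 kJ
ΔH = Σ(broken) − Σ(formed) = 2570 − 2904 = −334 kJ
For 2× the reaction as written: 2 × (−334) = −668 kJ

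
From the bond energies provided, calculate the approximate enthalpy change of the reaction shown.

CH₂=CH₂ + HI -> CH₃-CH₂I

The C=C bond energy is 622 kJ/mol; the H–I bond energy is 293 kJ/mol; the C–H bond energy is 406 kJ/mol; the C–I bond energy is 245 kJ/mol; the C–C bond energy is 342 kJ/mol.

ΔH ≈ −78 kJ

Bonds broken (reactants):
  C–H: 4 × 406 = 1624
  C=C: 1 × 622 = 622
  H–I: 1 × 293 = 293
  Σ(broken) = 2539 kJ
Bonds formed (products):
  C–C: 1 × 342 = 342
  C–H: 5 × 406 = 2030
  C–I: 1 × 245 = 245
  Σ(formed) = 2617 kJ
ΔH = Σ(broken) − Σ(formed) = 2539 − 2617 = −78 kJ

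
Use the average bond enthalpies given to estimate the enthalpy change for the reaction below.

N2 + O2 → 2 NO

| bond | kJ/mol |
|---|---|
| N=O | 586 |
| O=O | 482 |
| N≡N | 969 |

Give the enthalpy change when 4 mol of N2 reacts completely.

Bonds broken (reactants):
  N≡N: 1 × 969 = 969
  O=O: 1 × 482 = 482
  Σ(broken) = 1451 kJ
Bonds formed (products):
  N=O: 2 × 586 = 1172
  Σ(formed) = 1172 kJ
ΔH = Σ(broken) − Σ(formed) = 1451 − 1172 = +279 kJ
For 4× the reaction as written: 4 × (+279) = +1116 kJ

ΔH = +1116 kJ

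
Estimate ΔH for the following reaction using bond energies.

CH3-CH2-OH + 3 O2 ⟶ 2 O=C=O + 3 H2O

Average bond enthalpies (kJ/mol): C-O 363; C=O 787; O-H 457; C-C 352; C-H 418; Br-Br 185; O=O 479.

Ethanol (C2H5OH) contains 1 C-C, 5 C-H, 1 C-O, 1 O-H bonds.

Bonds broken (reactants):
  C-C: 1 × 352 = 352
  C-H: 5 × 418 = 2090
  C-O: 1 × 363 = 363
  O-H: 1 × 457 = 457
  O=O: 3 × 479 = 1437
  Σ(broken) = 4699 kJ
Bonds formed (products):
  C=O: 4 × 787 = 3148
  O-H: 6 × 457 = 2742
  Σ(formed) = 5890 kJ
ΔH = Σ(broken) − Σ(formed) = 4699 − 5890 = −1191 kJ

ΔH ≈ −1191 kJ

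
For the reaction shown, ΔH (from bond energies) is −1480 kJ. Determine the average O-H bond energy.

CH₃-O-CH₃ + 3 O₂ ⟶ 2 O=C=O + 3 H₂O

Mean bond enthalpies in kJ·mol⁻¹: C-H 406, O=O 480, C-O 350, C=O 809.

Let D be the O-H bond energy.
Σ(broken) = 6×406 + 2×350 + 3×480 = 4576
Σ(formed) = 4×809 + 6×D = 3236 + 6D
ΔH = Σ(broken) − Σ(formed) = (4576) − (3236 + 6D) = +1340 − 6D
Setting this equal to −1480 kJ gives 6D = 2820, so D = 470 kJ/mol.

D(O-H) ≈ 470 kJ/mol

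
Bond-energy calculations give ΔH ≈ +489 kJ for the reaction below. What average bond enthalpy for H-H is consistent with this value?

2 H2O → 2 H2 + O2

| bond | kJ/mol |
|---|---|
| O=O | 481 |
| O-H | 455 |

D(H-H) ≈ 425 kJ/mol

Let D be the H-H bond energy.
Σ(broken) = 4×455 = 1820
Σ(formed) = 2×D + 1×481 = 481 + 2D
ΔH = Σ(broken) − Σ(formed) = (1820) − (481 + 2D) = +1339 − 2D
Setting this equal to +489 kJ gives 2D = 850, so D = 425 kJ/mol.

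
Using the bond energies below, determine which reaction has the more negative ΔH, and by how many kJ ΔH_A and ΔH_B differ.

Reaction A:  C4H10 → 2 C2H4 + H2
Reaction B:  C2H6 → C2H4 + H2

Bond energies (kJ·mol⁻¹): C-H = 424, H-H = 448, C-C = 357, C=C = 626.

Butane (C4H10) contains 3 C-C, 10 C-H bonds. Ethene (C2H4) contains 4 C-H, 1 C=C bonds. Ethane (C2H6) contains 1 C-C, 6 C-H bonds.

Reaction A:
  Bonds broken (reactants):
    C-C: 3 × 357 = 1071
    C-H: 10 × 424 = 4240
    Σ(broken) = 5311 kJ
  Bonds formed (products):
    C-H: 8 × 424 = 3392
    C=C: 2 × 626 = 1252
    H-H: 1 × 448 = 448
    Σ(formed) = 5092 kJ
  ΔH_A = 5311 − 5092 = +219 kJ
Reaction B:
  Bonds broken (reactants):
    C-C: 1 × 357 = 357
    C-H: 6 × 424 = 2544
    Σ(broken) = 2901 kJ
  Bonds formed (products):
    C-H: 4 × 424 = 1696
    C=C: 1 × 626 = 626
    H-H: 1 × 448 = 448
    Σ(formed) = 2770 kJ
  ΔH_B = 2901 − 2770 = +131 kJ
ΔH_A − ΔH_B = +88 kJ, so reaction B has the more negative ΔH; |ΔH_A − ΔH_B| = 88 kJ.

Reaction B, by 88 kJ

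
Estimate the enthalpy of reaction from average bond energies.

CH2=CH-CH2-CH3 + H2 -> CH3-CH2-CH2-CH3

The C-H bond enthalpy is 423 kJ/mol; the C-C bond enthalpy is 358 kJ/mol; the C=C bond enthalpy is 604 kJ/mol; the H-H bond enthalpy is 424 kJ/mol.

ΔH ≈ −176 kJ

Bonds broken (reactants):
  C-C: 2 × 358 = 716
  C-H: 8 × 423 = 3384
  C=C: 1 × 604 = 604
  H-H: 1 × 424 = 424
  Σ(broken) = 5128 kJ
Bonds formed (products):
  C-C: 3 × 358 = 1074
  C-H: 10 × 423 = 4230
  Σ(formed) = 5304 kJ
ΔH = Σ(broken) − Σ(formed) = 5128 − 5304 = −176 kJ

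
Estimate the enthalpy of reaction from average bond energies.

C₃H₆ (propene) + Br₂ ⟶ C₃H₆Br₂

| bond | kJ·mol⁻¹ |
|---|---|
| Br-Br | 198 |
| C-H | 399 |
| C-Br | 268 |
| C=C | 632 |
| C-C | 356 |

ΔH ≈ −62 kJ

Bonds broken (reactants):
  Br-Br: 1 × 198 = 198
  C-C: 1 × 356 = 356
  C-H: 6 × 399 = 2394
  C=C: 1 × 632 = 632
  Σ(broken) = 3580 kJ
Bonds formed (products):
  C-Br: 2 × 268 = 536
  C-C: 2 × 356 = 712
  C-H: 6 × 399 = 2394
  Σ(formed) = 3642 kJ
ΔH = Σ(broken) − Σ(formed) = 3580 − 3642 = −62 kJ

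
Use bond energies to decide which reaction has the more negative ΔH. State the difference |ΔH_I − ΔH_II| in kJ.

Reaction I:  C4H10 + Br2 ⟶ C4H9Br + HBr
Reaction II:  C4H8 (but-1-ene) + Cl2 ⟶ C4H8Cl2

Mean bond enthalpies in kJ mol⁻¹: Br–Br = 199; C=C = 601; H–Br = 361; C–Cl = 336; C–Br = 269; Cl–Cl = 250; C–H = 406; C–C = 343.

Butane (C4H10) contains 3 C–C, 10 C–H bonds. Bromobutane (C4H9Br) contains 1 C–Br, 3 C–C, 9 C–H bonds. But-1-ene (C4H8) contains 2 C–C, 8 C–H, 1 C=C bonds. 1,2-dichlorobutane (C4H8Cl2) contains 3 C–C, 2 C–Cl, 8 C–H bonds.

Reaction I:
  Bonds broken (reactants):
    Br–Br: 1 × 199 = 199
    C–C: 3 × 343 = 1029
    C–H: 10 × 406 = 4060
    Σ(broken) = 5288 kJ
  Bonds formed (products):
    C–Br: 1 × 269 = 269
    C–C: 3 × 343 = 1029
    C–H: 9 × 406 = 3654
    H–Br: 1 × 361 = 361
    Σ(formed) = 5313 kJ
  ΔH_I = 5288 − 5313 = −25 kJ
Reaction II:
  Bonds broken (reactants):
    C–C: 2 × 343 = 686
    C–H: 8 × 406 = 3248
    C=C: 1 × 601 = 601
    Cl–Cl: 1 × 250 = 250
    Σ(broken) = 4785 kJ
  Bonds formed (products):
    C–C: 3 × 343 = 1029
    C–Cl: 2 × 336 = 672
    C–H: 8 × 406 = 3248
    Σ(formed) = 4949 kJ
  ΔH_II = 4785 − 4949 = −164 kJ
ΔH_I − ΔH_II = +139 kJ, so reaction II has the more negative ΔH; |ΔH_I − ΔH_II| = 139 kJ.

Reaction II, by 139 kJ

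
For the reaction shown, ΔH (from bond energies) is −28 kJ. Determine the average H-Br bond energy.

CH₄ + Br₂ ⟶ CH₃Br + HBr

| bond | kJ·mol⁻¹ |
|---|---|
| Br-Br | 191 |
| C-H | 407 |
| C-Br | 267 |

Let D be the H-Br bond energy.
Σ(broken) = 1×191 + 4×407 = 1819
Σ(formed) = 1×267 + 3×407 + 1×D = 1488 + D
ΔH = Σ(broken) − Σ(formed) = (1819) − (1488 + D) = +331 − D
Setting this equal to −28 kJ gives D = 359 kJ/mol.

D(H-Br) ≈ 359 kJ/mol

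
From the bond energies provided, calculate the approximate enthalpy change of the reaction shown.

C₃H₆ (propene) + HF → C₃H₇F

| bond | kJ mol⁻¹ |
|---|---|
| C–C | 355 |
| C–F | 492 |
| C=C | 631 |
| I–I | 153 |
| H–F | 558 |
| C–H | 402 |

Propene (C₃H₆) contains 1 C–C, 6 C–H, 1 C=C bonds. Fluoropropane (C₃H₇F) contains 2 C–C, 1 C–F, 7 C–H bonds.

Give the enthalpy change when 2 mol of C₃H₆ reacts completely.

ΔH = −120 kJ

Bonds broken (reactants):
  C–C: 1 × 355 = 355
  C–H: 6 × 402 = 2412
  C=C: 1 × 631 = 631
  H–F: 1 × 558 = 558
  Σ(broken) = 3956 kJ
Bonds formed (products):
  C–C: 2 × 355 = 710
  C–F: 1 × 492 = 492
  C–H: 7 × 402 = 2814
  Σ(formed) = 4016 kJ
ΔH = Σ(broken) − Σ(formed) = 3956 − 4016 = −60 kJ
For 2× the reaction as written: 2 × (−60) = −120 kJ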